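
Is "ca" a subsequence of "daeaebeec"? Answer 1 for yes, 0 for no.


Check if "ca" is a subsequence of "daeaebeec"
Greedy scan:
  Position 0 ('d'): no match needed
  Position 1 ('a'): no match needed
  Position 2 ('e'): no match needed
  Position 3 ('a'): no match needed
  Position 4 ('e'): no match needed
  Position 5 ('b'): no match needed
  Position 6 ('e'): no match needed
  Position 7 ('e'): no match needed
  Position 8 ('c'): matches sub[0] = 'c'
Only matched 1/2 characters => not a subsequence

0


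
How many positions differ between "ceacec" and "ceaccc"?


Comparing "ceacec" and "ceaccc" position by position:
  Position 0: 'c' vs 'c' => same
  Position 1: 'e' vs 'e' => same
  Position 2: 'a' vs 'a' => same
  Position 3: 'c' vs 'c' => same
  Position 4: 'e' vs 'c' => DIFFER
  Position 5: 'c' vs 'c' => same
Positions that differ: 1

1


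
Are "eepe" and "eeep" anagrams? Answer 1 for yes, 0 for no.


Strings: "eepe", "eeep"
Sorted first:  eeep
Sorted second: eeep
Sorted forms match => anagrams

1


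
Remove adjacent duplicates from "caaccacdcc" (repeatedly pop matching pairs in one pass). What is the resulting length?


Input: caaccacdcc
Stack-based adjacent duplicate removal:
  Read 'c': push. Stack: c
  Read 'a': push. Stack: ca
  Read 'a': matches stack top 'a' => pop. Stack: c
  Read 'c': matches stack top 'c' => pop. Stack: (empty)
  Read 'c': push. Stack: c
  Read 'a': push. Stack: ca
  Read 'c': push. Stack: cac
  Read 'd': push. Stack: cacd
  Read 'c': push. Stack: cacdc
  Read 'c': matches stack top 'c' => pop. Stack: cacd
Final stack: "cacd" (length 4)

4


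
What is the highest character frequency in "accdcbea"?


Input: accdcbea
Character counts:
  'a': 2
  'b': 1
  'c': 3
  'd': 1
  'e': 1
Maximum frequency: 3

3


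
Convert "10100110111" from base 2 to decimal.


Input: "10100110111" in base 2
Positional expansion:
  Digit '1' (value 1) x 2^10 = 1024
  Digit '0' (value 0) x 2^9 = 0
  Digit '1' (value 1) x 2^8 = 256
  Digit '0' (value 0) x 2^7 = 0
  Digit '0' (value 0) x 2^6 = 0
  Digit '1' (value 1) x 2^5 = 32
  Digit '1' (value 1) x 2^4 = 16
  Digit '0' (value 0) x 2^3 = 0
  Digit '1' (value 1) x 2^2 = 4
  Digit '1' (value 1) x 2^1 = 2
  Digit '1' (value 1) x 2^0 = 1
Sum = 1335

1335


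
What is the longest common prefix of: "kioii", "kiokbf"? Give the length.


Words: kioii, kiokbf
  Position 0: all 'k' => match
  Position 1: all 'i' => match
  Position 2: all 'o' => match
  Position 3: ('i', 'k') => mismatch, stop
LCP = "kio" (length 3)

3


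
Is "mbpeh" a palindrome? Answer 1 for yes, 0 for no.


Input: mbpeh
Reversed: hepbm
  Compare pos 0 ('m') with pos 4 ('h'): MISMATCH
  Compare pos 1 ('b') with pos 3 ('e'): MISMATCH
Result: not a palindrome

0


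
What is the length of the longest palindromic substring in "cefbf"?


Input: "cefbf"
Checking substrings for palindromes:
  [2:5] "fbf" (len 3) => palindrome
Longest palindromic substring: "fbf" with length 3

3


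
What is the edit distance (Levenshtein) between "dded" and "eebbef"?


Computing edit distance: "dded" -> "eebbef"
DP table:
           e    e    b    b    e    f
      0    1    2    3    4    5    6
  d   1    1    2    3    4    5    6
  d   2    2    2    3    4    5    6
  e   3    2    2    3    4    4    5
  d   4    3    3    3    4    5    5
Edit distance = dp[4][6] = 5

5


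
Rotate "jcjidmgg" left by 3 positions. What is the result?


Input: "jcjidmgg", rotate left by 3
First 3 characters: "jcj"
Remaining characters: "idmgg"
Concatenate remaining + first: "idmgg" + "jcj" = "idmggjcj"

idmggjcj


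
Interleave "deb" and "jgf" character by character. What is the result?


Interleaving "deb" and "jgf":
  Position 0: 'd' from first, 'j' from second => "dj"
  Position 1: 'e' from first, 'g' from second => "eg"
  Position 2: 'b' from first, 'f' from second => "bf"
Result: djegbf

djegbf


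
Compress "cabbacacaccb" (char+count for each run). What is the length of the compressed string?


Input: cabbacacaccb
Runs:
  'c' x 1 => "c1"
  'a' x 1 => "a1"
  'b' x 2 => "b2"
  'a' x 1 => "a1"
  'c' x 1 => "c1"
  'a' x 1 => "a1"
  'c' x 1 => "c1"
  'a' x 1 => "a1"
  'c' x 2 => "c2"
  'b' x 1 => "b1"
Compressed: "c1a1b2a1c1a1c1a1c2b1"
Compressed length: 20

20


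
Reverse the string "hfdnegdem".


Input: hfdnegdem
Reading characters right to left:
  Position 8: 'm'
  Position 7: 'e'
  Position 6: 'd'
  Position 5: 'g'
  Position 4: 'e'
  Position 3: 'n'
  Position 2: 'd'
  Position 1: 'f'
  Position 0: 'h'
Reversed: medgendfh

medgendfh


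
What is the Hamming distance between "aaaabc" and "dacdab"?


Comparing "aaaabc" and "dacdab" position by position:
  Position 0: 'a' vs 'd' => differ
  Position 1: 'a' vs 'a' => same
  Position 2: 'a' vs 'c' => differ
  Position 3: 'a' vs 'd' => differ
  Position 4: 'b' vs 'a' => differ
  Position 5: 'c' vs 'b' => differ
Total differences (Hamming distance): 5

5


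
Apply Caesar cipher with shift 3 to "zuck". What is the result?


Caesar cipher: shift "zuck" by 3
  'z' (pos 25) + 3 = pos 2 = 'c'
  'u' (pos 20) + 3 = pos 23 = 'x'
  'c' (pos 2) + 3 = pos 5 = 'f'
  'k' (pos 10) + 3 = pos 13 = 'n'
Result: cxfn

cxfn


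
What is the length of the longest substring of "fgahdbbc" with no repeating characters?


Input: "fgahdbbc"
Sliding window (track last position of each char):
  Position 0 ('f'): window [0,0] length 1 -- new best
  Position 1 ('g'): window [0,1] length 2 -- new best
  Position 2 ('a'): window [0,2] length 3 -- new best
  Position 3 ('h'): window [0,3] length 4 -- new best
  Position 4 ('d'): window [0,4] length 5 -- new best
  Position 5 ('b'): window [0,5] length 6 -- new best
  Position 6 ('b'): repeat (last at 5), move window start to 6
  Position 6 ('b'): window [6,6] length 1
  Position 7 ('c'): window [6,7] length 2
Longest substring with no repeats: "fgahdb" with length 6

6


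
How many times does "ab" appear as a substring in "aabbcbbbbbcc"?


Searching for "ab" in "aabbcbbbbbcc"
Scanning each position:
  Position 0: "aa" => no
  Position 1: "ab" => MATCH
  Position 2: "bb" => no
  Position 3: "bc" => no
  Position 4: "cb" => no
  Position 5: "bb" => no
  Position 6: "bb" => no
  Position 7: "bb" => no
  Position 8: "bb" => no
  Position 9: "bc" => no
  Position 10: "cc" => no
Total occurrences: 1

1


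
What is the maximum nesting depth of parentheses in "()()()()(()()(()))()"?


Input: "()()()()(()()(()))()"
Tracking depth:
  Position 0 '(': depth becomes 1
  Position 1 ')': depth becomes 0
  Position 2 '(': depth becomes 1
  Position 3 ')': depth becomes 0
  Position 4 '(': depth becomes 1
  Position 5 ')': depth becomes 0
  Position 6 '(': depth becomes 1
  Position 7 ')': depth becomes 0
  Position 8 '(': depth becomes 1
  Position 9 '(': depth becomes 2
  Position 10 ')': depth becomes 1
  Position 11 '(': depth becomes 2
  Position 12 ')': depth becomes 1
  Position 13 '(': depth becomes 2
  Position 14 '(': depth becomes 3
  Position 15 ')': depth becomes 2
  Position 16 ')': depth becomes 1
  Position 17 ')': depth becomes 0
  Position 18 '(': depth becomes 1
  Position 19 ')': depth becomes 0
Maximum depth reached: 3

3


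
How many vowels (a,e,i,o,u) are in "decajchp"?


Input: decajchp
Checking each character:
  'd' at position 0: consonant
  'e' at position 1: vowel (running total: 1)
  'c' at position 2: consonant
  'a' at position 3: vowel (running total: 2)
  'j' at position 4: consonant
  'c' at position 5: consonant
  'h' at position 6: consonant
  'p' at position 7: consonant
Total vowels: 2

2


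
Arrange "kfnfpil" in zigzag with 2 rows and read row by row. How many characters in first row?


Zigzag "kfnfpil" into 2 rows:
Placing characters:
  'k' => row 0
  'f' => row 1
  'n' => row 0
  'f' => row 1
  'p' => row 0
  'i' => row 1
  'l' => row 0
Rows:
  Row 0: "knpl"
  Row 1: "ffi"
First row length: 4

4


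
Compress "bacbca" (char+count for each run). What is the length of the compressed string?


Input: bacbca
Runs:
  'b' x 1 => "b1"
  'a' x 1 => "a1"
  'c' x 1 => "c1"
  'b' x 1 => "b1"
  'c' x 1 => "c1"
  'a' x 1 => "a1"
Compressed: "b1a1c1b1c1a1"
Compressed length: 12

12


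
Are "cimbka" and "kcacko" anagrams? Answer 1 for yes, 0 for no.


Strings: "cimbka", "kcacko"
Sorted first:  abcikm
Sorted second: acckko
Differ at position 1: 'b' vs 'c' => not anagrams

0


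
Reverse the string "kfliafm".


Input: kfliafm
Reading characters right to left:
  Position 6: 'm'
  Position 5: 'f'
  Position 4: 'a'
  Position 3: 'i'
  Position 2: 'l'
  Position 1: 'f'
  Position 0: 'k'
Reversed: mfailfk

mfailfk


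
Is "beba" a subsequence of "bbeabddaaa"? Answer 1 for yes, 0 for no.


Check if "beba" is a subsequence of "bbeabddaaa"
Greedy scan:
  Position 0 ('b'): matches sub[0] = 'b'
  Position 1 ('b'): no match needed
  Position 2 ('e'): matches sub[1] = 'e'
  Position 3 ('a'): no match needed
  Position 4 ('b'): matches sub[2] = 'b'
  Position 5 ('d'): no match needed
  Position 6 ('d'): no match needed
  Position 7 ('a'): matches sub[3] = 'a'
  Position 8 ('a'): no match needed
  Position 9 ('a'): no match needed
All 4 characters matched => is a subsequence

1


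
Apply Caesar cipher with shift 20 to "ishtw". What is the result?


Caesar cipher: shift "ishtw" by 20
  'i' (pos 8) + 20 = pos 2 = 'c'
  's' (pos 18) + 20 = pos 12 = 'm'
  'h' (pos 7) + 20 = pos 1 = 'b'
  't' (pos 19) + 20 = pos 13 = 'n'
  'w' (pos 22) + 20 = pos 16 = 'q'
Result: cmbnq

cmbnq


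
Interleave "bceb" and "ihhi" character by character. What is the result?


Interleaving "bceb" and "ihhi":
  Position 0: 'b' from first, 'i' from second => "bi"
  Position 1: 'c' from first, 'h' from second => "ch"
  Position 2: 'e' from first, 'h' from second => "eh"
  Position 3: 'b' from first, 'i' from second => "bi"
Result: bichehbi

bichehbi


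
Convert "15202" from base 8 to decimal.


Input: "15202" in base 8
Positional expansion:
  Digit '1' (value 1) x 8^4 = 4096
  Digit '5' (value 5) x 8^3 = 2560
  Digit '2' (value 2) x 8^2 = 128
  Digit '0' (value 0) x 8^1 = 0
  Digit '2' (value 2) x 8^0 = 2
Sum = 6786

6786


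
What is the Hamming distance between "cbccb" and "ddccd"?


Comparing "cbccb" and "ddccd" position by position:
  Position 0: 'c' vs 'd' => differ
  Position 1: 'b' vs 'd' => differ
  Position 2: 'c' vs 'c' => same
  Position 3: 'c' vs 'c' => same
  Position 4: 'b' vs 'd' => differ
Total differences (Hamming distance): 3

3


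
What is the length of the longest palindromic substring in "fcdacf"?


Input: "fcdacf"
Checking substrings for palindromes:
  No multi-char palindromic substrings found
Longest palindromic substring: "f" with length 1

1


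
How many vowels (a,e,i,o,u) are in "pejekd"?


Input: pejekd
Checking each character:
  'p' at position 0: consonant
  'e' at position 1: vowel (running total: 1)
  'j' at position 2: consonant
  'e' at position 3: vowel (running total: 2)
  'k' at position 4: consonant
  'd' at position 5: consonant
Total vowels: 2

2


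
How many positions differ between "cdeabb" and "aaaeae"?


Comparing "cdeabb" and "aaaeae" position by position:
  Position 0: 'c' vs 'a' => DIFFER
  Position 1: 'd' vs 'a' => DIFFER
  Position 2: 'e' vs 'a' => DIFFER
  Position 3: 'a' vs 'e' => DIFFER
  Position 4: 'b' vs 'a' => DIFFER
  Position 5: 'b' vs 'e' => DIFFER
Positions that differ: 6

6


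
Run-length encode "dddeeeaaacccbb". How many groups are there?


Input: dddeeeaaacccbb
Scanning for consecutive runs:
  Group 1: 'd' x 3 (positions 0-2)
  Group 2: 'e' x 3 (positions 3-5)
  Group 3: 'a' x 3 (positions 6-8)
  Group 4: 'c' x 3 (positions 9-11)
  Group 5: 'b' x 2 (positions 12-13)
Total groups: 5

5


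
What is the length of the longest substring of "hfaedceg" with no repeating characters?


Input: "hfaedceg"
Sliding window (track last position of each char):
  Position 0 ('h'): window [0,0] length 1 -- new best
  Position 1 ('f'): window [0,1] length 2 -- new best
  Position 2 ('a'): window [0,2] length 3 -- new best
  Position 3 ('e'): window [0,3] length 4 -- new best
  Position 4 ('d'): window [0,4] length 5 -- new best
  Position 5 ('c'): window [0,5] length 6 -- new best
  Position 6 ('e'): repeat (last at 3), move window start to 4
  Position 6 ('e'): window [4,6] length 3
  Position 7 ('g'): window [4,7] length 4
Longest substring with no repeats: "hfaedc" with length 6

6


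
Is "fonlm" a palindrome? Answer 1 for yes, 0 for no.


Input: fonlm
Reversed: mlnof
  Compare pos 0 ('f') with pos 4 ('m'): MISMATCH
  Compare pos 1 ('o') with pos 3 ('l'): MISMATCH
Result: not a palindrome

0


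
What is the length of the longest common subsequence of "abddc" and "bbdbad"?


LCS of "abddc" and "bbdbad"
DP table:
           b    b    d    b    a    d
      0    0    0    0    0    0    0
  a   0    0    0    0    0    1    1
  b   0    1    1    1    1    1    1
  d   0    1    1    2    2    2    2
  d   0    1    1    2    2    2    3
  c   0    1    1    2    2    2    3
LCS length = dp[5][6] = 3

3


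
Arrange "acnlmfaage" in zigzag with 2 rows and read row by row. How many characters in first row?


Zigzag "acnlmfaage" into 2 rows:
Placing characters:
  'a' => row 0
  'c' => row 1
  'n' => row 0
  'l' => row 1
  'm' => row 0
  'f' => row 1
  'a' => row 0
  'a' => row 1
  'g' => row 0
  'e' => row 1
Rows:
  Row 0: "anmag"
  Row 1: "clfae"
First row length: 5

5


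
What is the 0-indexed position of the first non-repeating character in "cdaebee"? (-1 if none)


Input: cdaebee
Character frequencies:
  'a': 1
  'b': 1
  'c': 1
  'd': 1
  'e': 3
Scanning left to right for freq == 1:
  Position 0 ('c'): unique! => answer = 0

0


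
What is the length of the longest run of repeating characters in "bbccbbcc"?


Input: "bbccbbcc"
Scanning for longest run:
  Position 1 ('b'): continues run of 'b', length=2
  Position 2 ('c'): new char, reset run to 1
  Position 3 ('c'): continues run of 'c', length=2
  Position 4 ('b'): new char, reset run to 1
  Position 5 ('b'): continues run of 'b', length=2
  Position 6 ('c'): new char, reset run to 1
  Position 7 ('c'): continues run of 'c', length=2
Longest run: 'b' with length 2

2


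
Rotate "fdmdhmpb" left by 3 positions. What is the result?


Input: "fdmdhmpb", rotate left by 3
First 3 characters: "fdm"
Remaining characters: "dhmpb"
Concatenate remaining + first: "dhmpb" + "fdm" = "dhmpbfdm"

dhmpbfdm


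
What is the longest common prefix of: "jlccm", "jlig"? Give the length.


Words: jlccm, jlig
  Position 0: all 'j' => match
  Position 1: all 'l' => match
  Position 2: ('c', 'i') => mismatch, stop
LCP = "jl" (length 2)

2


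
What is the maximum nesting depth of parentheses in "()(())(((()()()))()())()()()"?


Input: "()(())(((()()()))()())()()()"
Tracking depth:
  Position 0 '(': depth becomes 1
  Position 1 ')': depth becomes 0
  Position 2 '(': depth becomes 1
  Position 3 '(': depth becomes 2
  Position 4 ')': depth becomes 1
  Position 5 ')': depth becomes 0
  Position 6 '(': depth becomes 1
  Position 7 '(': depth becomes 2
  Position 8 '(': depth becomes 3
  Position 9 '(': depth becomes 4
  Position 10 ')': depth becomes 3
  Position 11 '(': depth becomes 4
  Position 12 ')': depth becomes 3
  Position 13 '(': depth becomes 4
  Position 14 ')': depth becomes 3
  Position 15 ')': depth becomes 2
  Position 16 ')': depth becomes 1
  Position 17 '(': depth becomes 2
  Position 18 ')': depth becomes 1
  Position 19 '(': depth becomes 2
  Position 20 ')': depth becomes 1
  Position 21 ')': depth becomes 0
  Position 22 '(': depth becomes 1
  Position 23 ')': depth becomes 0
  Position 24 '(': depth becomes 1
  Position 25 ')': depth becomes 0
  Position 26 '(': depth becomes 1
  Position 27 ')': depth becomes 0
Maximum depth reached: 4

4


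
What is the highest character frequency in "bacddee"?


Input: bacddee
Character counts:
  'a': 1
  'b': 1
  'c': 1
  'd': 2
  'e': 2
Maximum frequency: 2

2


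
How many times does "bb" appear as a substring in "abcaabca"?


Searching for "bb" in "abcaabca"
Scanning each position:
  Position 0: "ab" => no
  Position 1: "bc" => no
  Position 2: "ca" => no
  Position 3: "aa" => no
  Position 4: "ab" => no
  Position 5: "bc" => no
  Position 6: "ca" => no
Total occurrences: 0

0


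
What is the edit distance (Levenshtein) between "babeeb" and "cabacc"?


Computing edit distance: "babeeb" -> "cabacc"
DP table:
           c    a    b    a    c    c
      0    1    2    3    4    5    6
  b   1    1    2    2    3    4    5
  a   2    2    1    2    2    3    4
  b   3    3    2    1    2    3    4
  e   4    4    3    2    2    3    4
  e   5    5    4    3    3    3    4
  b   6    6    5    4    4    4    4
Edit distance = dp[6][6] = 4

4


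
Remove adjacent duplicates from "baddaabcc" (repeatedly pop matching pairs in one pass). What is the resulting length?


Input: baddaabcc
Stack-based adjacent duplicate removal:
  Read 'b': push. Stack: b
  Read 'a': push. Stack: ba
  Read 'd': push. Stack: bad
  Read 'd': matches stack top 'd' => pop. Stack: ba
  Read 'a': matches stack top 'a' => pop. Stack: b
  Read 'a': push. Stack: ba
  Read 'b': push. Stack: bab
  Read 'c': push. Stack: babc
  Read 'c': matches stack top 'c' => pop. Stack: bab
Final stack: "bab" (length 3)

3


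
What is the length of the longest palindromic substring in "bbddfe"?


Input: "bbddfe"
Checking substrings for palindromes:
  [0:2] "bb" (len 2) => palindrome
  [2:4] "dd" (len 2) => palindrome
Longest palindromic substring: "bb" with length 2

2


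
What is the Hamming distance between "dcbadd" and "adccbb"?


Comparing "dcbadd" and "adccbb" position by position:
  Position 0: 'd' vs 'a' => differ
  Position 1: 'c' vs 'd' => differ
  Position 2: 'b' vs 'c' => differ
  Position 3: 'a' vs 'c' => differ
  Position 4: 'd' vs 'b' => differ
  Position 5: 'd' vs 'b' => differ
Total differences (Hamming distance): 6

6


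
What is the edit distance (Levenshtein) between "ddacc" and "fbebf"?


Computing edit distance: "ddacc" -> "fbebf"
DP table:
           f    b    e    b    f
      0    1    2    3    4    5
  d   1    1    2    3    4    5
  d   2    2    2    3    4    5
  a   3    3    3    3    4    5
  c   4    4    4    4    4    5
  c   5    5    5    5    5    5
Edit distance = dp[5][5] = 5

5


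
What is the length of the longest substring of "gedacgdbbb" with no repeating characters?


Input: "gedacgdbbb"
Sliding window (track last position of each char):
  Position 0 ('g'): window [0,0] length 1 -- new best
  Position 1 ('e'): window [0,1] length 2 -- new best
  Position 2 ('d'): window [0,2] length 3 -- new best
  Position 3 ('a'): window [0,3] length 4 -- new best
  Position 4 ('c'): window [0,4] length 5 -- new best
  Position 5 ('g'): repeat (last at 0), move window start to 1
  Position 5 ('g'): window [1,5] length 5
  Position 6 ('d'): repeat (last at 2), move window start to 3
  Position 6 ('d'): window [3,6] length 4
  Position 7 ('b'): window [3,7] length 5
  Position 8 ('b'): repeat (last at 7), move window start to 8
  Position 8 ('b'): window [8,8] length 1
  Position 9 ('b'): repeat (last at 8), move window start to 9
  Position 9 ('b'): window [9,9] length 1
Longest substring with no repeats: "gedac" with length 5

5


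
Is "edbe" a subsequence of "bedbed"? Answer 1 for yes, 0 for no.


Check if "edbe" is a subsequence of "bedbed"
Greedy scan:
  Position 0 ('b'): no match needed
  Position 1 ('e'): matches sub[0] = 'e'
  Position 2 ('d'): matches sub[1] = 'd'
  Position 3 ('b'): matches sub[2] = 'b'
  Position 4 ('e'): matches sub[3] = 'e'
  Position 5 ('d'): no match needed
All 4 characters matched => is a subsequence

1


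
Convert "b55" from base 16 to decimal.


Input: "b55" in base 16
Positional expansion:
  Digit 'b' (value 11) x 16^2 = 2816
  Digit '5' (value 5) x 16^1 = 80
  Digit '5' (value 5) x 16^0 = 5
Sum = 2901

2901


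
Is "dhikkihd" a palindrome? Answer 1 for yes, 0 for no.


Input: dhikkihd
Reversed: dhikkihd
  Compare pos 0 ('d') with pos 7 ('d'): match
  Compare pos 1 ('h') with pos 6 ('h'): match
  Compare pos 2 ('i') with pos 5 ('i'): match
  Compare pos 3 ('k') with pos 4 ('k'): match
Result: palindrome

1


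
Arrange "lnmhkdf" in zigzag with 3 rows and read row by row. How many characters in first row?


Zigzag "lnmhkdf" into 3 rows:
Placing characters:
  'l' => row 0
  'n' => row 1
  'm' => row 2
  'h' => row 1
  'k' => row 0
  'd' => row 1
  'f' => row 2
Rows:
  Row 0: "lk"
  Row 1: "nhd"
  Row 2: "mf"
First row length: 2

2


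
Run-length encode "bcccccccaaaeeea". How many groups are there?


Input: bcccccccaaaeeea
Scanning for consecutive runs:
  Group 1: 'b' x 1 (positions 0-0)
  Group 2: 'c' x 7 (positions 1-7)
  Group 3: 'a' x 3 (positions 8-10)
  Group 4: 'e' x 3 (positions 11-13)
  Group 5: 'a' x 1 (positions 14-14)
Total groups: 5

5


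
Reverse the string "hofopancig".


Input: hofopancig
Reading characters right to left:
  Position 9: 'g'
  Position 8: 'i'
  Position 7: 'c'
  Position 6: 'n'
  Position 5: 'a'
  Position 4: 'p'
  Position 3: 'o'
  Position 2: 'f'
  Position 1: 'o'
  Position 0: 'h'
Reversed: gicnapofoh

gicnapofoh


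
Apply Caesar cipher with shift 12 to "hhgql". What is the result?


Caesar cipher: shift "hhgql" by 12
  'h' (pos 7) + 12 = pos 19 = 't'
  'h' (pos 7) + 12 = pos 19 = 't'
  'g' (pos 6) + 12 = pos 18 = 's'
  'q' (pos 16) + 12 = pos 2 = 'c'
  'l' (pos 11) + 12 = pos 23 = 'x'
Result: ttscx

ttscx


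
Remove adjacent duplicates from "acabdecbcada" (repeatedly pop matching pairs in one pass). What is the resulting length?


Input: acabdecbcada
Stack-based adjacent duplicate removal:
  Read 'a': push. Stack: a
  Read 'c': push. Stack: ac
  Read 'a': push. Stack: aca
  Read 'b': push. Stack: acab
  Read 'd': push. Stack: acabd
  Read 'e': push. Stack: acabde
  Read 'c': push. Stack: acabdec
  Read 'b': push. Stack: acabdecb
  Read 'c': push. Stack: acabdecbc
  Read 'a': push. Stack: acabdecbca
  Read 'd': push. Stack: acabdecbcad
  Read 'a': push. Stack: acabdecbcada
Final stack: "acabdecbcada" (length 12)

12


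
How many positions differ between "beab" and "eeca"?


Comparing "beab" and "eeca" position by position:
  Position 0: 'b' vs 'e' => DIFFER
  Position 1: 'e' vs 'e' => same
  Position 2: 'a' vs 'c' => DIFFER
  Position 3: 'b' vs 'a' => DIFFER
Positions that differ: 3

3


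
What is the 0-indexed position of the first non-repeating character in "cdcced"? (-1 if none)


Input: cdcced
Character frequencies:
  'c': 3
  'd': 2
  'e': 1
Scanning left to right for freq == 1:
  Position 0 ('c'): freq=3, skip
  Position 1 ('d'): freq=2, skip
  Position 2 ('c'): freq=3, skip
  Position 3 ('c'): freq=3, skip
  Position 4 ('e'): unique! => answer = 4

4


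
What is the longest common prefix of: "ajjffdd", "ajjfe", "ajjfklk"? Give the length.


Words: ajjffdd, ajjfe, ajjfklk
  Position 0: all 'a' => match
  Position 1: all 'j' => match
  Position 2: all 'j' => match
  Position 3: all 'f' => match
  Position 4: ('f', 'e', 'k') => mismatch, stop
LCP = "ajjf" (length 4)

4


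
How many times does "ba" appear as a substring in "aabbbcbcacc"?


Searching for "ba" in "aabbbcbcacc"
Scanning each position:
  Position 0: "aa" => no
  Position 1: "ab" => no
  Position 2: "bb" => no
  Position 3: "bb" => no
  Position 4: "bc" => no
  Position 5: "cb" => no
  Position 6: "bc" => no
  Position 7: "ca" => no
  Position 8: "ac" => no
  Position 9: "cc" => no
Total occurrences: 0

0


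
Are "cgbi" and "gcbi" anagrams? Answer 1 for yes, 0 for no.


Strings: "cgbi", "gcbi"
Sorted first:  bcgi
Sorted second: bcgi
Sorted forms match => anagrams

1


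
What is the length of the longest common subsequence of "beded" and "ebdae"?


LCS of "beded" and "ebdae"
DP table:
           e    b    d    a    e
      0    0    0    0    0    0
  b   0    0    1    1    1    1
  e   0    1    1    1    1    2
  d   0    1    1    2    2    2
  e   0    1    1    2    2    3
  d   0    1    1    2    2    3
LCS length = dp[5][5] = 3

3


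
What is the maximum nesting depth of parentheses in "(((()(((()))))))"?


Input: "(((()(((()))))))"
Tracking depth:
  Position 0 '(': depth becomes 1
  Position 1 '(': depth becomes 2
  Position 2 '(': depth becomes 3
  Position 3 '(': depth becomes 4
  Position 4 ')': depth becomes 3
  Position 5 '(': depth becomes 4
  Position 6 '(': depth becomes 5
  Position 7 '(': depth becomes 6
  Position 8 '(': depth becomes 7
  Position 9 ')': depth becomes 6
  Position 10 ')': depth becomes 5
  Position 11 ')': depth becomes 4
  Position 12 ')': depth becomes 3
  Position 13 ')': depth becomes 2
  Position 14 ')': depth becomes 1
  Position 15 ')': depth becomes 0
Maximum depth reached: 7

7


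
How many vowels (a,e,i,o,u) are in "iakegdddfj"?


Input: iakegdddfj
Checking each character:
  'i' at position 0: vowel (running total: 1)
  'a' at position 1: vowel (running total: 2)
  'k' at position 2: consonant
  'e' at position 3: vowel (running total: 3)
  'g' at position 4: consonant
  'd' at position 5: consonant
  'd' at position 6: consonant
  'd' at position 7: consonant
  'f' at position 8: consonant
  'j' at position 9: consonant
Total vowels: 3

3


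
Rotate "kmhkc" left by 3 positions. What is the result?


Input: "kmhkc", rotate left by 3
First 3 characters: "kmh"
Remaining characters: "kc"
Concatenate remaining + first: "kc" + "kmh" = "kckmh"

kckmh


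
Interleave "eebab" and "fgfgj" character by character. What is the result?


Interleaving "eebab" and "fgfgj":
  Position 0: 'e' from first, 'f' from second => "ef"
  Position 1: 'e' from first, 'g' from second => "eg"
  Position 2: 'b' from first, 'f' from second => "bf"
  Position 3: 'a' from first, 'g' from second => "ag"
  Position 4: 'b' from first, 'j' from second => "bj"
Result: efegbfagbj

efegbfagbj


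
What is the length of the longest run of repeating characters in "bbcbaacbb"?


Input: "bbcbaacbb"
Scanning for longest run:
  Position 1 ('b'): continues run of 'b', length=2
  Position 2 ('c'): new char, reset run to 1
  Position 3 ('b'): new char, reset run to 1
  Position 4 ('a'): new char, reset run to 1
  Position 5 ('a'): continues run of 'a', length=2
  Position 6 ('c'): new char, reset run to 1
  Position 7 ('b'): new char, reset run to 1
  Position 8 ('b'): continues run of 'b', length=2
Longest run: 'b' with length 2

2


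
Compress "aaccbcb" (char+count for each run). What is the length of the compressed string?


Input: aaccbcb
Runs:
  'a' x 2 => "a2"
  'c' x 2 => "c2"
  'b' x 1 => "b1"
  'c' x 1 => "c1"
  'b' x 1 => "b1"
Compressed: "a2c2b1c1b1"
Compressed length: 10

10


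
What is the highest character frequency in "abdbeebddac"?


Input: abdbeebddac
Character counts:
  'a': 2
  'b': 3
  'c': 1
  'd': 3
  'e': 2
Maximum frequency: 3

3


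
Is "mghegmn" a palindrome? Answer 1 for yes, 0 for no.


Input: mghegmn
Reversed: nmgehgm
  Compare pos 0 ('m') with pos 6 ('n'): MISMATCH
  Compare pos 1 ('g') with pos 5 ('m'): MISMATCH
  Compare pos 2 ('h') with pos 4 ('g'): MISMATCH
Result: not a palindrome

0


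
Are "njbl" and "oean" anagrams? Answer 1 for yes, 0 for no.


Strings: "njbl", "oean"
Sorted first:  bjln
Sorted second: aeno
Differ at position 0: 'b' vs 'a' => not anagrams

0


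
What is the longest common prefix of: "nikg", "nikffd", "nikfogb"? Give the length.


Words: nikg, nikffd, nikfogb
  Position 0: all 'n' => match
  Position 1: all 'i' => match
  Position 2: all 'k' => match
  Position 3: ('g', 'f', 'f') => mismatch, stop
LCP = "nik" (length 3)

3


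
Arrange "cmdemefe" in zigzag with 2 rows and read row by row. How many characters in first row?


Zigzag "cmdemefe" into 2 rows:
Placing characters:
  'c' => row 0
  'm' => row 1
  'd' => row 0
  'e' => row 1
  'm' => row 0
  'e' => row 1
  'f' => row 0
  'e' => row 1
Rows:
  Row 0: "cdmf"
  Row 1: "meee"
First row length: 4

4


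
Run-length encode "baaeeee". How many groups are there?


Input: baaeeee
Scanning for consecutive runs:
  Group 1: 'b' x 1 (positions 0-0)
  Group 2: 'a' x 2 (positions 1-2)
  Group 3: 'e' x 4 (positions 3-6)
Total groups: 3

3


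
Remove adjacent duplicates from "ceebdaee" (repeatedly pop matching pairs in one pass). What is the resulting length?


Input: ceebdaee
Stack-based adjacent duplicate removal:
  Read 'c': push. Stack: c
  Read 'e': push. Stack: ce
  Read 'e': matches stack top 'e' => pop. Stack: c
  Read 'b': push. Stack: cb
  Read 'd': push. Stack: cbd
  Read 'a': push. Stack: cbda
  Read 'e': push. Stack: cbdae
  Read 'e': matches stack top 'e' => pop. Stack: cbda
Final stack: "cbda" (length 4)

4


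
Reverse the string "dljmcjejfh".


Input: dljmcjejfh
Reading characters right to left:
  Position 9: 'h'
  Position 8: 'f'
  Position 7: 'j'
  Position 6: 'e'
  Position 5: 'j'
  Position 4: 'c'
  Position 3: 'm'
  Position 2: 'j'
  Position 1: 'l'
  Position 0: 'd'
Reversed: hfjejcmjld

hfjejcmjld


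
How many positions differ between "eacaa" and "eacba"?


Comparing "eacaa" and "eacba" position by position:
  Position 0: 'e' vs 'e' => same
  Position 1: 'a' vs 'a' => same
  Position 2: 'c' vs 'c' => same
  Position 3: 'a' vs 'b' => DIFFER
  Position 4: 'a' vs 'a' => same
Positions that differ: 1

1


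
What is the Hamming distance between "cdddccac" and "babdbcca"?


Comparing "cdddccac" and "babdbcca" position by position:
  Position 0: 'c' vs 'b' => differ
  Position 1: 'd' vs 'a' => differ
  Position 2: 'd' vs 'b' => differ
  Position 3: 'd' vs 'd' => same
  Position 4: 'c' vs 'b' => differ
  Position 5: 'c' vs 'c' => same
  Position 6: 'a' vs 'c' => differ
  Position 7: 'c' vs 'a' => differ
Total differences (Hamming distance): 6

6


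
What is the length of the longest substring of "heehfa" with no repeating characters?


Input: "heehfa"
Sliding window (track last position of each char):
  Position 0 ('h'): window [0,0] length 1 -- new best
  Position 1 ('e'): window [0,1] length 2 -- new best
  Position 2 ('e'): repeat (last at 1), move window start to 2
  Position 2 ('e'): window [2,2] length 1
  Position 3 ('h'): window [2,3] length 2
  Position 4 ('f'): window [2,4] length 3 -- new best
  Position 5 ('a'): window [2,5] length 4 -- new best
Longest substring with no repeats: "ehfa" with length 4

4


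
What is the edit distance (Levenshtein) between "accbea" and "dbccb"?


Computing edit distance: "accbea" -> "dbccb"
DP table:
           d    b    c    c    b
      0    1    2    3    4    5
  a   1    1    2    3    4    5
  c   2    2    2    2    3    4
  c   3    3    3    2    2    3
  b   4    4    3    3    3    2
  e   5    5    4    4    4    3
  a   6    6    5    5    5    4
Edit distance = dp[6][5] = 4

4


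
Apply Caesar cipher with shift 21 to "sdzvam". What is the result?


Caesar cipher: shift "sdzvam" by 21
  's' (pos 18) + 21 = pos 13 = 'n'
  'd' (pos 3) + 21 = pos 24 = 'y'
  'z' (pos 25) + 21 = pos 20 = 'u'
  'v' (pos 21) + 21 = pos 16 = 'q'
  'a' (pos 0) + 21 = pos 21 = 'v'
  'm' (pos 12) + 21 = pos 7 = 'h'
Result: nyuqvh

nyuqvh


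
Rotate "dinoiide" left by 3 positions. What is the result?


Input: "dinoiide", rotate left by 3
First 3 characters: "din"
Remaining characters: "oiide"
Concatenate remaining + first: "oiide" + "din" = "oiidedin"

oiidedin


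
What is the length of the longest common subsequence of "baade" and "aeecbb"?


LCS of "baade" and "aeecbb"
DP table:
           a    e    e    c    b    b
      0    0    0    0    0    0    0
  b   0    0    0    0    0    1    1
  a   0    1    1    1    1    1    1
  a   0    1    1    1    1    1    1
  d   0    1    1    1    1    1    1
  e   0    1    2    2    2    2    2
LCS length = dp[5][6] = 2

2


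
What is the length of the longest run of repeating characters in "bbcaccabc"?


Input: "bbcaccabc"
Scanning for longest run:
  Position 1 ('b'): continues run of 'b', length=2
  Position 2 ('c'): new char, reset run to 1
  Position 3 ('a'): new char, reset run to 1
  Position 4 ('c'): new char, reset run to 1
  Position 5 ('c'): continues run of 'c', length=2
  Position 6 ('a'): new char, reset run to 1
  Position 7 ('b'): new char, reset run to 1
  Position 8 ('c'): new char, reset run to 1
Longest run: 'b' with length 2

2


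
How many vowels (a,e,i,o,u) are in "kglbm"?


Input: kglbm
Checking each character:
  'k' at position 0: consonant
  'g' at position 1: consonant
  'l' at position 2: consonant
  'b' at position 3: consonant
  'm' at position 4: consonant
Total vowels: 0

0


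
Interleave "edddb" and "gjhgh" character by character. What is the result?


Interleaving "edddb" and "gjhgh":
  Position 0: 'e' from first, 'g' from second => "eg"
  Position 1: 'd' from first, 'j' from second => "dj"
  Position 2: 'd' from first, 'h' from second => "dh"
  Position 3: 'd' from first, 'g' from second => "dg"
  Position 4: 'b' from first, 'h' from second => "bh"
Result: egdjdhdgbh

egdjdhdgbh


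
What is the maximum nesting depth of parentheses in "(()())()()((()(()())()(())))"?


Input: "(()())()()((()(()())()(())))"
Tracking depth:
  Position 0 '(': depth becomes 1
  Position 1 '(': depth becomes 2
  Position 2 ')': depth becomes 1
  Position 3 '(': depth becomes 2
  Position 4 ')': depth becomes 1
  Position 5 ')': depth becomes 0
  Position 6 '(': depth becomes 1
  Position 7 ')': depth becomes 0
  Position 8 '(': depth becomes 1
  Position 9 ')': depth becomes 0
  Position 10 '(': depth becomes 1
  Position 11 '(': depth becomes 2
  Position 12 '(': depth becomes 3
  Position 13 ')': depth becomes 2
  Position 14 '(': depth becomes 3
  Position 15 '(': depth becomes 4
  Position 16 ')': depth becomes 3
  Position 17 '(': depth becomes 4
  Position 18 ')': depth becomes 3
  Position 19 ')': depth becomes 2
  Position 20 '(': depth becomes 3
  Position 21 ')': depth becomes 2
  Position 22 '(': depth becomes 3
  Position 23 '(': depth becomes 4
  Position 24 ')': depth becomes 3
  Position 25 ')': depth becomes 2
  Position 26 ')': depth becomes 1
  Position 27 ')': depth becomes 0
Maximum depth reached: 4

4


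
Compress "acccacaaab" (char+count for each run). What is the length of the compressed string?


Input: acccacaaab
Runs:
  'a' x 1 => "a1"
  'c' x 3 => "c3"
  'a' x 1 => "a1"
  'c' x 1 => "c1"
  'a' x 3 => "a3"
  'b' x 1 => "b1"
Compressed: "a1c3a1c1a3b1"
Compressed length: 12

12


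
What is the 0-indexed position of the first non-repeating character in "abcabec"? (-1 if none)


Input: abcabec
Character frequencies:
  'a': 2
  'b': 2
  'c': 2
  'e': 1
Scanning left to right for freq == 1:
  Position 0 ('a'): freq=2, skip
  Position 1 ('b'): freq=2, skip
  Position 2 ('c'): freq=2, skip
  Position 3 ('a'): freq=2, skip
  Position 4 ('b'): freq=2, skip
  Position 5 ('e'): unique! => answer = 5

5


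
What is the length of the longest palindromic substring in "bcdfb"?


Input: "bcdfb"
Checking substrings for palindromes:
  No multi-char palindromic substrings found
Longest palindromic substring: "b" with length 1

1


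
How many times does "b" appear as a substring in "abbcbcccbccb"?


Searching for "b" in "abbcbcccbccb"
Scanning each position:
  Position 0: "a" => no
  Position 1: "b" => MATCH
  Position 2: "b" => MATCH
  Position 3: "c" => no
  Position 4: "b" => MATCH
  Position 5: "c" => no
  Position 6: "c" => no
  Position 7: "c" => no
  Position 8: "b" => MATCH
  Position 9: "c" => no
  Position 10: "c" => no
  Position 11: "b" => MATCH
Total occurrences: 5

5


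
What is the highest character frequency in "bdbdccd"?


Input: bdbdccd
Character counts:
  'b': 2
  'c': 2
  'd': 3
Maximum frequency: 3

3


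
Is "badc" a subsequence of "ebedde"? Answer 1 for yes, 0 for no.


Check if "badc" is a subsequence of "ebedde"
Greedy scan:
  Position 0 ('e'): no match needed
  Position 1 ('b'): matches sub[0] = 'b'
  Position 2 ('e'): no match needed
  Position 3 ('d'): no match needed
  Position 4 ('d'): no match needed
  Position 5 ('e'): no match needed
Only matched 1/4 characters => not a subsequence

0


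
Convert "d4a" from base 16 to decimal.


Input: "d4a" in base 16
Positional expansion:
  Digit 'd' (value 13) x 16^2 = 3328
  Digit '4' (value 4) x 16^1 = 64
  Digit 'a' (value 10) x 16^0 = 10
Sum = 3402

3402


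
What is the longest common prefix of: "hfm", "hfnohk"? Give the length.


Words: hfm, hfnohk
  Position 0: all 'h' => match
  Position 1: all 'f' => match
  Position 2: ('m', 'n') => mismatch, stop
LCP = "hf" (length 2)

2


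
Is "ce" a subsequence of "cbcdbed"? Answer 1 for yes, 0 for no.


Check if "ce" is a subsequence of "cbcdbed"
Greedy scan:
  Position 0 ('c'): matches sub[0] = 'c'
  Position 1 ('b'): no match needed
  Position 2 ('c'): no match needed
  Position 3 ('d'): no match needed
  Position 4 ('b'): no match needed
  Position 5 ('e'): matches sub[1] = 'e'
  Position 6 ('d'): no match needed
All 2 characters matched => is a subsequence

1


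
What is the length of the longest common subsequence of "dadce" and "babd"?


LCS of "dadce" and "babd"
DP table:
           b    a    b    d
      0    0    0    0    0
  d   0    0    0    0    1
  a   0    0    1    1    1
  d   0    0    1    1    2
  c   0    0    1    1    2
  e   0    0    1    1    2
LCS length = dp[5][4] = 2

2


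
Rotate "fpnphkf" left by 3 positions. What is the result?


Input: "fpnphkf", rotate left by 3
First 3 characters: "fpn"
Remaining characters: "phkf"
Concatenate remaining + first: "phkf" + "fpn" = "phkffpn"

phkffpn


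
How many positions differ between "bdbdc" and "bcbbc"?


Comparing "bdbdc" and "bcbbc" position by position:
  Position 0: 'b' vs 'b' => same
  Position 1: 'd' vs 'c' => DIFFER
  Position 2: 'b' vs 'b' => same
  Position 3: 'd' vs 'b' => DIFFER
  Position 4: 'c' vs 'c' => same
Positions that differ: 2

2


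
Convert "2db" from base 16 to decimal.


Input: "2db" in base 16
Positional expansion:
  Digit '2' (value 2) x 16^2 = 512
  Digit 'd' (value 13) x 16^1 = 208
  Digit 'b' (value 11) x 16^0 = 11
Sum = 731

731


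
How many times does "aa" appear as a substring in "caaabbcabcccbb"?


Searching for "aa" in "caaabbcabcccbb"
Scanning each position:
  Position 0: "ca" => no
  Position 1: "aa" => MATCH
  Position 2: "aa" => MATCH
  Position 3: "ab" => no
  Position 4: "bb" => no
  Position 5: "bc" => no
  Position 6: "ca" => no
  Position 7: "ab" => no
  Position 8: "bc" => no
  Position 9: "cc" => no
  Position 10: "cc" => no
  Position 11: "cb" => no
  Position 12: "bb" => no
Total occurrences: 2

2


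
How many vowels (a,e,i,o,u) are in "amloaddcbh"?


Input: amloaddcbh
Checking each character:
  'a' at position 0: vowel (running total: 1)
  'm' at position 1: consonant
  'l' at position 2: consonant
  'o' at position 3: vowel (running total: 2)
  'a' at position 4: vowel (running total: 3)
  'd' at position 5: consonant
  'd' at position 6: consonant
  'c' at position 7: consonant
  'b' at position 8: consonant
  'h' at position 9: consonant
Total vowels: 3

3


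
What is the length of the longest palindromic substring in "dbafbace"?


Input: "dbafbace"
Checking substrings for palindromes:
  No multi-char palindromic substrings found
Longest palindromic substring: "d" with length 1

1


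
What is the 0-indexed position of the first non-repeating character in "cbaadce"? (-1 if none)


Input: cbaadce
Character frequencies:
  'a': 2
  'b': 1
  'c': 2
  'd': 1
  'e': 1
Scanning left to right for freq == 1:
  Position 0 ('c'): freq=2, skip
  Position 1 ('b'): unique! => answer = 1

1


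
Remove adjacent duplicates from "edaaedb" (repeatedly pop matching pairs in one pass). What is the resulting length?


Input: edaaedb
Stack-based adjacent duplicate removal:
  Read 'e': push. Stack: e
  Read 'd': push. Stack: ed
  Read 'a': push. Stack: eda
  Read 'a': matches stack top 'a' => pop. Stack: ed
  Read 'e': push. Stack: ede
  Read 'd': push. Stack: eded
  Read 'b': push. Stack: ededb
Final stack: "ededb" (length 5)

5
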